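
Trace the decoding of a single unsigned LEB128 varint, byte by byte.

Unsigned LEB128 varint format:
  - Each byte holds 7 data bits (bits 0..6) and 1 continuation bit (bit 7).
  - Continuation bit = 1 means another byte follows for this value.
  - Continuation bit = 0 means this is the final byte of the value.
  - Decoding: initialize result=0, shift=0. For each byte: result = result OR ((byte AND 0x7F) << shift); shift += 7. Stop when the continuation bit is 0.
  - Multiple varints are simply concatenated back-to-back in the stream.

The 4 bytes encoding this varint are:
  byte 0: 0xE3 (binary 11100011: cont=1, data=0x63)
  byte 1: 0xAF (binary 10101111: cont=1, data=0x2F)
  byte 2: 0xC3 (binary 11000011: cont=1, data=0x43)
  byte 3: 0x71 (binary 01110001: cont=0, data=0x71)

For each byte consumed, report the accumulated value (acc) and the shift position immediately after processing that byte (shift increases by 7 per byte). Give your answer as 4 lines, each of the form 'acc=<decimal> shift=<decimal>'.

byte 0=0xE3: payload=0x63=99, contrib = 99<<0 = 99; acc -> 99, shift -> 7
byte 1=0xAF: payload=0x2F=47, contrib = 47<<7 = 6016; acc -> 6115, shift -> 14
byte 2=0xC3: payload=0x43=67, contrib = 67<<14 = 1097728; acc -> 1103843, shift -> 21
byte 3=0x71: payload=0x71=113, contrib = 113<<21 = 236978176; acc -> 238082019, shift -> 28

Answer: acc=99 shift=7
acc=6115 shift=14
acc=1103843 shift=21
acc=238082019 shift=28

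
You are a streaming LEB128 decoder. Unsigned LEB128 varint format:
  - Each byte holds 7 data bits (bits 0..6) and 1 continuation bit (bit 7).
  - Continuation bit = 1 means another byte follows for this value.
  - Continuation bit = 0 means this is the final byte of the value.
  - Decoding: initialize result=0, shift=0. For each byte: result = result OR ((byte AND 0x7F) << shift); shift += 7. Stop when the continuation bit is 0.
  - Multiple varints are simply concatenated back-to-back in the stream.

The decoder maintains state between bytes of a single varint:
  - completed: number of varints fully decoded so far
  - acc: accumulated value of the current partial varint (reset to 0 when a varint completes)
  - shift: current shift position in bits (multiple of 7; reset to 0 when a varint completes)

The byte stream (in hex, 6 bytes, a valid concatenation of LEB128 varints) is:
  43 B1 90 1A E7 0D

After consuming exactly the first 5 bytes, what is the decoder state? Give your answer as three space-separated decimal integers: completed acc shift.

Answer: 2 103 7

Derivation:
byte[0]=0x43 cont=0 payload=0x43: varint #1 complete (value=67); reset -> completed=1 acc=0 shift=0
byte[1]=0xB1 cont=1 payload=0x31: acc |= 49<<0 -> completed=1 acc=49 shift=7
byte[2]=0x90 cont=1 payload=0x10: acc |= 16<<7 -> completed=1 acc=2097 shift=14
byte[3]=0x1A cont=0 payload=0x1A: varint #2 complete (value=428081); reset -> completed=2 acc=0 shift=0
byte[4]=0xE7 cont=1 payload=0x67: acc |= 103<<0 -> completed=2 acc=103 shift=7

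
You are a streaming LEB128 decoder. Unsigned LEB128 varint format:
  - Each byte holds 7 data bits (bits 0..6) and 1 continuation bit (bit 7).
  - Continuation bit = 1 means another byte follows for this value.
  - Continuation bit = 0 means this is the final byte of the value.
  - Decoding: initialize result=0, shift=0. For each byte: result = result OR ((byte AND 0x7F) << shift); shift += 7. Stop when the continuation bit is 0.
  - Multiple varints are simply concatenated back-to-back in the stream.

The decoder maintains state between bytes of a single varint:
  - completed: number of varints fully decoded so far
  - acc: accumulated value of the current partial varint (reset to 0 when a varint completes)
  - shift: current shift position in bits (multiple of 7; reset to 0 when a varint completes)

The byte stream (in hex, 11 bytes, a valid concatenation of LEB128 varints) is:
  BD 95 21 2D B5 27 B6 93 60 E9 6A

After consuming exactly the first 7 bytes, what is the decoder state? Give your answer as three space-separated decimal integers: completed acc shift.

Answer: 3 54 7

Derivation:
byte[0]=0xBD cont=1 payload=0x3D: acc |= 61<<0 -> completed=0 acc=61 shift=7
byte[1]=0x95 cont=1 payload=0x15: acc |= 21<<7 -> completed=0 acc=2749 shift=14
byte[2]=0x21 cont=0 payload=0x21: varint #1 complete (value=543421); reset -> completed=1 acc=0 shift=0
byte[3]=0x2D cont=0 payload=0x2D: varint #2 complete (value=45); reset -> completed=2 acc=0 shift=0
byte[4]=0xB5 cont=1 payload=0x35: acc |= 53<<0 -> completed=2 acc=53 shift=7
byte[5]=0x27 cont=0 payload=0x27: varint #3 complete (value=5045); reset -> completed=3 acc=0 shift=0
byte[6]=0xB6 cont=1 payload=0x36: acc |= 54<<0 -> completed=3 acc=54 shift=7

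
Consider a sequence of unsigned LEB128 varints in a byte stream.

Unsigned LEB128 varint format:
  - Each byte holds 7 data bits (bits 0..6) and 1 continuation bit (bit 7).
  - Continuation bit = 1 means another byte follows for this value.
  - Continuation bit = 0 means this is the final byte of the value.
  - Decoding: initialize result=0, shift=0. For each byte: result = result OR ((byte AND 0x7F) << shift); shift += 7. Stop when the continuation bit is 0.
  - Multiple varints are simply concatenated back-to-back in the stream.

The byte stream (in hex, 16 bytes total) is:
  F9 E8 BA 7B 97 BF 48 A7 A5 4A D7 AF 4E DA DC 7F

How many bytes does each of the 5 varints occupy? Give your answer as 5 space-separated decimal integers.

  byte[0]=0xF9 cont=1 payload=0x79=121: acc |= 121<<0 -> acc=121 shift=7
  byte[1]=0xE8 cont=1 payload=0x68=104: acc |= 104<<7 -> acc=13433 shift=14
  byte[2]=0xBA cont=1 payload=0x3A=58: acc |= 58<<14 -> acc=963705 shift=21
  byte[3]=0x7B cont=0 payload=0x7B=123: acc |= 123<<21 -> acc=258913401 shift=28 [end]
Varint 1: bytes[0:4] = F9 E8 BA 7B -> value 258913401 (4 byte(s))
  byte[4]=0x97 cont=1 payload=0x17=23: acc |= 23<<0 -> acc=23 shift=7
  byte[5]=0xBF cont=1 payload=0x3F=63: acc |= 63<<7 -> acc=8087 shift=14
  byte[6]=0x48 cont=0 payload=0x48=72: acc |= 72<<14 -> acc=1187735 shift=21 [end]
Varint 2: bytes[4:7] = 97 BF 48 -> value 1187735 (3 byte(s))
  byte[7]=0xA7 cont=1 payload=0x27=39: acc |= 39<<0 -> acc=39 shift=7
  byte[8]=0xA5 cont=1 payload=0x25=37: acc |= 37<<7 -> acc=4775 shift=14
  byte[9]=0x4A cont=0 payload=0x4A=74: acc |= 74<<14 -> acc=1217191 shift=21 [end]
Varint 3: bytes[7:10] = A7 A5 4A -> value 1217191 (3 byte(s))
  byte[10]=0xD7 cont=1 payload=0x57=87: acc |= 87<<0 -> acc=87 shift=7
  byte[11]=0xAF cont=1 payload=0x2F=47: acc |= 47<<7 -> acc=6103 shift=14
  byte[12]=0x4E cont=0 payload=0x4E=78: acc |= 78<<14 -> acc=1284055 shift=21 [end]
Varint 4: bytes[10:13] = D7 AF 4E -> value 1284055 (3 byte(s))
  byte[13]=0xDA cont=1 payload=0x5A=90: acc |= 90<<0 -> acc=90 shift=7
  byte[14]=0xDC cont=1 payload=0x5C=92: acc |= 92<<7 -> acc=11866 shift=14
  byte[15]=0x7F cont=0 payload=0x7F=127: acc |= 127<<14 -> acc=2092634 shift=21 [end]
Varint 5: bytes[13:16] = DA DC 7F -> value 2092634 (3 byte(s))

Answer: 4 3 3 3 3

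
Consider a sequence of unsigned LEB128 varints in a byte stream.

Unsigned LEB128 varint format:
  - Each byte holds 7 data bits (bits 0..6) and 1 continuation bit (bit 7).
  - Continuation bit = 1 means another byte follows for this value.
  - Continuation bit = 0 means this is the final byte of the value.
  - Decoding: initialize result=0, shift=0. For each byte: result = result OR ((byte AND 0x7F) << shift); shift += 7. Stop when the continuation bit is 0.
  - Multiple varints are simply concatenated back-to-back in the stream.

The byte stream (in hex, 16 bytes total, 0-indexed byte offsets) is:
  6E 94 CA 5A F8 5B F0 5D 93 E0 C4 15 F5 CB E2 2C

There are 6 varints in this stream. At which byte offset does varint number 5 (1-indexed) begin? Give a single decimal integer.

Answer: 8

Derivation:
  byte[0]=0x6E cont=0 payload=0x6E=110: acc |= 110<<0 -> acc=110 shift=7 [end]
Varint 1: bytes[0:1] = 6E -> value 110 (1 byte(s))
  byte[1]=0x94 cont=1 payload=0x14=20: acc |= 20<<0 -> acc=20 shift=7
  byte[2]=0xCA cont=1 payload=0x4A=74: acc |= 74<<7 -> acc=9492 shift=14
  byte[3]=0x5A cont=0 payload=0x5A=90: acc |= 90<<14 -> acc=1484052 shift=21 [end]
Varint 2: bytes[1:4] = 94 CA 5A -> value 1484052 (3 byte(s))
  byte[4]=0xF8 cont=1 payload=0x78=120: acc |= 120<<0 -> acc=120 shift=7
  byte[5]=0x5B cont=0 payload=0x5B=91: acc |= 91<<7 -> acc=11768 shift=14 [end]
Varint 3: bytes[4:6] = F8 5B -> value 11768 (2 byte(s))
  byte[6]=0xF0 cont=1 payload=0x70=112: acc |= 112<<0 -> acc=112 shift=7
  byte[7]=0x5D cont=0 payload=0x5D=93: acc |= 93<<7 -> acc=12016 shift=14 [end]
Varint 4: bytes[6:8] = F0 5D -> value 12016 (2 byte(s))
  byte[8]=0x93 cont=1 payload=0x13=19: acc |= 19<<0 -> acc=19 shift=7
  byte[9]=0xE0 cont=1 payload=0x60=96: acc |= 96<<7 -> acc=12307 shift=14
  byte[10]=0xC4 cont=1 payload=0x44=68: acc |= 68<<14 -> acc=1126419 shift=21
  byte[11]=0x15 cont=0 payload=0x15=21: acc |= 21<<21 -> acc=45166611 shift=28 [end]
Varint 5: bytes[8:12] = 93 E0 C4 15 -> value 45166611 (4 byte(s))
  byte[12]=0xF5 cont=1 payload=0x75=117: acc |= 117<<0 -> acc=117 shift=7
  byte[13]=0xCB cont=1 payload=0x4B=75: acc |= 75<<7 -> acc=9717 shift=14
  byte[14]=0xE2 cont=1 payload=0x62=98: acc |= 98<<14 -> acc=1615349 shift=21
  byte[15]=0x2C cont=0 payload=0x2C=44: acc |= 44<<21 -> acc=93890037 shift=28 [end]
Varint 6: bytes[12:16] = F5 CB E2 2C -> value 93890037 (4 byte(s))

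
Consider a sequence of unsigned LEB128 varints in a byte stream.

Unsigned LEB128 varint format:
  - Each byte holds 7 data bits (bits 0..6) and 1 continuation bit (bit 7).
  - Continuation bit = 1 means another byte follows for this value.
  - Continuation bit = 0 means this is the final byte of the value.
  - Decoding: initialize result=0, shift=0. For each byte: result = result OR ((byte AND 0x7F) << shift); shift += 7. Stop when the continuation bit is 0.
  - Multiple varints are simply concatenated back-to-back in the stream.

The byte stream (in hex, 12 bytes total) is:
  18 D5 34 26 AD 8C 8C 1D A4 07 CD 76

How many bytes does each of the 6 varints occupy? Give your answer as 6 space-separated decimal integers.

Answer: 1 2 1 4 2 2

Derivation:
  byte[0]=0x18 cont=0 payload=0x18=24: acc |= 24<<0 -> acc=24 shift=7 [end]
Varint 1: bytes[0:1] = 18 -> value 24 (1 byte(s))
  byte[1]=0xD5 cont=1 payload=0x55=85: acc |= 85<<0 -> acc=85 shift=7
  byte[2]=0x34 cont=0 payload=0x34=52: acc |= 52<<7 -> acc=6741 shift=14 [end]
Varint 2: bytes[1:3] = D5 34 -> value 6741 (2 byte(s))
  byte[3]=0x26 cont=0 payload=0x26=38: acc |= 38<<0 -> acc=38 shift=7 [end]
Varint 3: bytes[3:4] = 26 -> value 38 (1 byte(s))
  byte[4]=0xAD cont=1 payload=0x2D=45: acc |= 45<<0 -> acc=45 shift=7
  byte[5]=0x8C cont=1 payload=0x0C=12: acc |= 12<<7 -> acc=1581 shift=14
  byte[6]=0x8C cont=1 payload=0x0C=12: acc |= 12<<14 -> acc=198189 shift=21
  byte[7]=0x1D cont=0 payload=0x1D=29: acc |= 29<<21 -> acc=61015597 shift=28 [end]
Varint 4: bytes[4:8] = AD 8C 8C 1D -> value 61015597 (4 byte(s))
  byte[8]=0xA4 cont=1 payload=0x24=36: acc |= 36<<0 -> acc=36 shift=7
  byte[9]=0x07 cont=0 payload=0x07=7: acc |= 7<<7 -> acc=932 shift=14 [end]
Varint 5: bytes[8:10] = A4 07 -> value 932 (2 byte(s))
  byte[10]=0xCD cont=1 payload=0x4D=77: acc |= 77<<0 -> acc=77 shift=7
  byte[11]=0x76 cont=0 payload=0x76=118: acc |= 118<<7 -> acc=15181 shift=14 [end]
Varint 6: bytes[10:12] = CD 76 -> value 15181 (2 byte(s))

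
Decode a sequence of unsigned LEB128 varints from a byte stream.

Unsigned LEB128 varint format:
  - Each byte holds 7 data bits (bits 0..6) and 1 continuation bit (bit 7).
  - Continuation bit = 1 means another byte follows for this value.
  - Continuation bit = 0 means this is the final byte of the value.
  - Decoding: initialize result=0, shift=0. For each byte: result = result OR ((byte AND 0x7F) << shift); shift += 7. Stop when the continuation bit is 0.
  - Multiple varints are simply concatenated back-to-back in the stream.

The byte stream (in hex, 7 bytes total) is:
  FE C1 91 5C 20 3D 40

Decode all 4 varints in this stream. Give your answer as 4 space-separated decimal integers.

Answer: 193224958 32 61 64

Derivation:
  byte[0]=0xFE cont=1 payload=0x7E=126: acc |= 126<<0 -> acc=126 shift=7
  byte[1]=0xC1 cont=1 payload=0x41=65: acc |= 65<<7 -> acc=8446 shift=14
  byte[2]=0x91 cont=1 payload=0x11=17: acc |= 17<<14 -> acc=286974 shift=21
  byte[3]=0x5C cont=0 payload=0x5C=92: acc |= 92<<21 -> acc=193224958 shift=28 [end]
Varint 1: bytes[0:4] = FE C1 91 5C -> value 193224958 (4 byte(s))
  byte[4]=0x20 cont=0 payload=0x20=32: acc |= 32<<0 -> acc=32 shift=7 [end]
Varint 2: bytes[4:5] = 20 -> value 32 (1 byte(s))
  byte[5]=0x3D cont=0 payload=0x3D=61: acc |= 61<<0 -> acc=61 shift=7 [end]
Varint 3: bytes[5:6] = 3D -> value 61 (1 byte(s))
  byte[6]=0x40 cont=0 payload=0x40=64: acc |= 64<<0 -> acc=64 shift=7 [end]
Varint 4: bytes[6:7] = 40 -> value 64 (1 byte(s))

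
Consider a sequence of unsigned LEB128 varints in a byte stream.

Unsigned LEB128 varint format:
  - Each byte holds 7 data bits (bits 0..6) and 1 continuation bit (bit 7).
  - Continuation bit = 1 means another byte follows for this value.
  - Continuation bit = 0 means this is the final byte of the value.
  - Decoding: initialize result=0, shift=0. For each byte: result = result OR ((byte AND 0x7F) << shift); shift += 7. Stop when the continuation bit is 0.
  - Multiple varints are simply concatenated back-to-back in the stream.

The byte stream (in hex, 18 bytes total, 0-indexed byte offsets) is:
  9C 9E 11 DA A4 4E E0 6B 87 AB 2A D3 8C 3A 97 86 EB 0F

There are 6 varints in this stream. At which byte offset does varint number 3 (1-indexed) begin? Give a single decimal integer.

Answer: 6

Derivation:
  byte[0]=0x9C cont=1 payload=0x1C=28: acc |= 28<<0 -> acc=28 shift=7
  byte[1]=0x9E cont=1 payload=0x1E=30: acc |= 30<<7 -> acc=3868 shift=14
  byte[2]=0x11 cont=0 payload=0x11=17: acc |= 17<<14 -> acc=282396 shift=21 [end]
Varint 1: bytes[0:3] = 9C 9E 11 -> value 282396 (3 byte(s))
  byte[3]=0xDA cont=1 payload=0x5A=90: acc |= 90<<0 -> acc=90 shift=7
  byte[4]=0xA4 cont=1 payload=0x24=36: acc |= 36<<7 -> acc=4698 shift=14
  byte[5]=0x4E cont=0 payload=0x4E=78: acc |= 78<<14 -> acc=1282650 shift=21 [end]
Varint 2: bytes[3:6] = DA A4 4E -> value 1282650 (3 byte(s))
  byte[6]=0xE0 cont=1 payload=0x60=96: acc |= 96<<0 -> acc=96 shift=7
  byte[7]=0x6B cont=0 payload=0x6B=107: acc |= 107<<7 -> acc=13792 shift=14 [end]
Varint 3: bytes[6:8] = E0 6B -> value 13792 (2 byte(s))
  byte[8]=0x87 cont=1 payload=0x07=7: acc |= 7<<0 -> acc=7 shift=7
  byte[9]=0xAB cont=1 payload=0x2B=43: acc |= 43<<7 -> acc=5511 shift=14
  byte[10]=0x2A cont=0 payload=0x2A=42: acc |= 42<<14 -> acc=693639 shift=21 [end]
Varint 4: bytes[8:11] = 87 AB 2A -> value 693639 (3 byte(s))
  byte[11]=0xD3 cont=1 payload=0x53=83: acc |= 83<<0 -> acc=83 shift=7
  byte[12]=0x8C cont=1 payload=0x0C=12: acc |= 12<<7 -> acc=1619 shift=14
  byte[13]=0x3A cont=0 payload=0x3A=58: acc |= 58<<14 -> acc=951891 shift=21 [end]
Varint 5: bytes[11:14] = D3 8C 3A -> value 951891 (3 byte(s))
  byte[14]=0x97 cont=1 payload=0x17=23: acc |= 23<<0 -> acc=23 shift=7
  byte[15]=0x86 cont=1 payload=0x06=6: acc |= 6<<7 -> acc=791 shift=14
  byte[16]=0xEB cont=1 payload=0x6B=107: acc |= 107<<14 -> acc=1753879 shift=21
  byte[17]=0x0F cont=0 payload=0x0F=15: acc |= 15<<21 -> acc=33211159 shift=28 [end]
Varint 6: bytes[14:18] = 97 86 EB 0F -> value 33211159 (4 byte(s))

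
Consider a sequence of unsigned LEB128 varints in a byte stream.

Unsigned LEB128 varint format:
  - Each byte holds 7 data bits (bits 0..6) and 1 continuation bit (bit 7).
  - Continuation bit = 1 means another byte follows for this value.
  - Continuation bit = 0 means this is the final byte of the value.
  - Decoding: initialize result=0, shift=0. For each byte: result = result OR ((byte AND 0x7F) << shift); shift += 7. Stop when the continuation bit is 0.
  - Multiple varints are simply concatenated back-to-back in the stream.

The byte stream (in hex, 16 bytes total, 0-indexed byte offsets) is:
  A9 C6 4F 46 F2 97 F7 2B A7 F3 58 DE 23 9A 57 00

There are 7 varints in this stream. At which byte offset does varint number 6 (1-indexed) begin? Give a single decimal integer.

  byte[0]=0xA9 cont=1 payload=0x29=41: acc |= 41<<0 -> acc=41 shift=7
  byte[1]=0xC6 cont=1 payload=0x46=70: acc |= 70<<7 -> acc=9001 shift=14
  byte[2]=0x4F cont=0 payload=0x4F=79: acc |= 79<<14 -> acc=1303337 shift=21 [end]
Varint 1: bytes[0:3] = A9 C6 4F -> value 1303337 (3 byte(s))
  byte[3]=0x46 cont=0 payload=0x46=70: acc |= 70<<0 -> acc=70 shift=7 [end]
Varint 2: bytes[3:4] = 46 -> value 70 (1 byte(s))
  byte[4]=0xF2 cont=1 payload=0x72=114: acc |= 114<<0 -> acc=114 shift=7
  byte[5]=0x97 cont=1 payload=0x17=23: acc |= 23<<7 -> acc=3058 shift=14
  byte[6]=0xF7 cont=1 payload=0x77=119: acc |= 119<<14 -> acc=1952754 shift=21
  byte[7]=0x2B cont=0 payload=0x2B=43: acc |= 43<<21 -> acc=92130290 shift=28 [end]
Varint 3: bytes[4:8] = F2 97 F7 2B -> value 92130290 (4 byte(s))
  byte[8]=0xA7 cont=1 payload=0x27=39: acc |= 39<<0 -> acc=39 shift=7
  byte[9]=0xF3 cont=1 payload=0x73=115: acc |= 115<<7 -> acc=14759 shift=14
  byte[10]=0x58 cont=0 payload=0x58=88: acc |= 88<<14 -> acc=1456551 shift=21 [end]
Varint 4: bytes[8:11] = A7 F3 58 -> value 1456551 (3 byte(s))
  byte[11]=0xDE cont=1 payload=0x5E=94: acc |= 94<<0 -> acc=94 shift=7
  byte[12]=0x23 cont=0 payload=0x23=35: acc |= 35<<7 -> acc=4574 shift=14 [end]
Varint 5: bytes[11:13] = DE 23 -> value 4574 (2 byte(s))
  byte[13]=0x9A cont=1 payload=0x1A=26: acc |= 26<<0 -> acc=26 shift=7
  byte[14]=0x57 cont=0 payload=0x57=87: acc |= 87<<7 -> acc=11162 shift=14 [end]
Varint 6: bytes[13:15] = 9A 57 -> value 11162 (2 byte(s))
  byte[15]=0x00 cont=0 payload=0x00=0: acc |= 0<<0 -> acc=0 shift=7 [end]
Varint 7: bytes[15:16] = 00 -> value 0 (1 byte(s))

Answer: 13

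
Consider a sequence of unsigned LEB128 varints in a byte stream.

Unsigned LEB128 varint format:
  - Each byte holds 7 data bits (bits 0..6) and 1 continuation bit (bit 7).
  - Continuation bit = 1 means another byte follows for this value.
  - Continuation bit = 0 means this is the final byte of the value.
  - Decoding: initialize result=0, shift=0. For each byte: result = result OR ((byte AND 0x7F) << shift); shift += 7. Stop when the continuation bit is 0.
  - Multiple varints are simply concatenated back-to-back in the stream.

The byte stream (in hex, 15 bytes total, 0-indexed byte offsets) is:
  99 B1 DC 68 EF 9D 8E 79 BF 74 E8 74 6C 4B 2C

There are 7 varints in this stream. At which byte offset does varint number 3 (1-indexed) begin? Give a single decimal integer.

Answer: 8

Derivation:
  byte[0]=0x99 cont=1 payload=0x19=25: acc |= 25<<0 -> acc=25 shift=7
  byte[1]=0xB1 cont=1 payload=0x31=49: acc |= 49<<7 -> acc=6297 shift=14
  byte[2]=0xDC cont=1 payload=0x5C=92: acc |= 92<<14 -> acc=1513625 shift=21
  byte[3]=0x68 cont=0 payload=0x68=104: acc |= 104<<21 -> acc=219617433 shift=28 [end]
Varint 1: bytes[0:4] = 99 B1 DC 68 -> value 219617433 (4 byte(s))
  byte[4]=0xEF cont=1 payload=0x6F=111: acc |= 111<<0 -> acc=111 shift=7
  byte[5]=0x9D cont=1 payload=0x1D=29: acc |= 29<<7 -> acc=3823 shift=14
  byte[6]=0x8E cont=1 payload=0x0E=14: acc |= 14<<14 -> acc=233199 shift=21
  byte[7]=0x79 cont=0 payload=0x79=121: acc |= 121<<21 -> acc=253988591 shift=28 [end]
Varint 2: bytes[4:8] = EF 9D 8E 79 -> value 253988591 (4 byte(s))
  byte[8]=0xBF cont=1 payload=0x3F=63: acc |= 63<<0 -> acc=63 shift=7
  byte[9]=0x74 cont=0 payload=0x74=116: acc |= 116<<7 -> acc=14911 shift=14 [end]
Varint 3: bytes[8:10] = BF 74 -> value 14911 (2 byte(s))
  byte[10]=0xE8 cont=1 payload=0x68=104: acc |= 104<<0 -> acc=104 shift=7
  byte[11]=0x74 cont=0 payload=0x74=116: acc |= 116<<7 -> acc=14952 shift=14 [end]
Varint 4: bytes[10:12] = E8 74 -> value 14952 (2 byte(s))
  byte[12]=0x6C cont=0 payload=0x6C=108: acc |= 108<<0 -> acc=108 shift=7 [end]
Varint 5: bytes[12:13] = 6C -> value 108 (1 byte(s))
  byte[13]=0x4B cont=0 payload=0x4B=75: acc |= 75<<0 -> acc=75 shift=7 [end]
Varint 6: bytes[13:14] = 4B -> value 75 (1 byte(s))
  byte[14]=0x2C cont=0 payload=0x2C=44: acc |= 44<<0 -> acc=44 shift=7 [end]
Varint 7: bytes[14:15] = 2C -> value 44 (1 byte(s))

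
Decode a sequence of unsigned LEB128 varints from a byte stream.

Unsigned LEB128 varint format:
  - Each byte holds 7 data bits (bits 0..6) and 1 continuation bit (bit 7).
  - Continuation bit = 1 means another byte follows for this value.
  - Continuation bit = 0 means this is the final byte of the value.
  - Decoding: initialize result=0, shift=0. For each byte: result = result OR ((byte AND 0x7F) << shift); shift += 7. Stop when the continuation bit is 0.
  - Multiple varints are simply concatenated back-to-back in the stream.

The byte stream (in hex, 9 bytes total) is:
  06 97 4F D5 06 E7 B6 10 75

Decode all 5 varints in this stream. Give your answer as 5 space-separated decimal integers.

  byte[0]=0x06 cont=0 payload=0x06=6: acc |= 6<<0 -> acc=6 shift=7 [end]
Varint 1: bytes[0:1] = 06 -> value 6 (1 byte(s))
  byte[1]=0x97 cont=1 payload=0x17=23: acc |= 23<<0 -> acc=23 shift=7
  byte[2]=0x4F cont=0 payload=0x4F=79: acc |= 79<<7 -> acc=10135 shift=14 [end]
Varint 2: bytes[1:3] = 97 4F -> value 10135 (2 byte(s))
  byte[3]=0xD5 cont=1 payload=0x55=85: acc |= 85<<0 -> acc=85 shift=7
  byte[4]=0x06 cont=0 payload=0x06=6: acc |= 6<<7 -> acc=853 shift=14 [end]
Varint 3: bytes[3:5] = D5 06 -> value 853 (2 byte(s))
  byte[5]=0xE7 cont=1 payload=0x67=103: acc |= 103<<0 -> acc=103 shift=7
  byte[6]=0xB6 cont=1 payload=0x36=54: acc |= 54<<7 -> acc=7015 shift=14
  byte[7]=0x10 cont=0 payload=0x10=16: acc |= 16<<14 -> acc=269159 shift=21 [end]
Varint 4: bytes[5:8] = E7 B6 10 -> value 269159 (3 byte(s))
  byte[8]=0x75 cont=0 payload=0x75=117: acc |= 117<<0 -> acc=117 shift=7 [end]
Varint 5: bytes[8:9] = 75 -> value 117 (1 byte(s))

Answer: 6 10135 853 269159 117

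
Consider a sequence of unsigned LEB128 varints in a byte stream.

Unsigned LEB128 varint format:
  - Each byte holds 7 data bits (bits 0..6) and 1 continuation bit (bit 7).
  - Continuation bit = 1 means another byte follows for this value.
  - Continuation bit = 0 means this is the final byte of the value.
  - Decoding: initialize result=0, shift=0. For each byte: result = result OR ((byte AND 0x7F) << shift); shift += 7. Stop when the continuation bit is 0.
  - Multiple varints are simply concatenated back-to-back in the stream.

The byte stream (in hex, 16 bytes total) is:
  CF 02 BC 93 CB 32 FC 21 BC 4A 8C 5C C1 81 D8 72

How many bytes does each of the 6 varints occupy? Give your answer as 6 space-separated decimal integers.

Answer: 2 4 2 2 2 4

Derivation:
  byte[0]=0xCF cont=1 payload=0x4F=79: acc |= 79<<0 -> acc=79 shift=7
  byte[1]=0x02 cont=0 payload=0x02=2: acc |= 2<<7 -> acc=335 shift=14 [end]
Varint 1: bytes[0:2] = CF 02 -> value 335 (2 byte(s))
  byte[2]=0xBC cont=1 payload=0x3C=60: acc |= 60<<0 -> acc=60 shift=7
  byte[3]=0x93 cont=1 payload=0x13=19: acc |= 19<<7 -> acc=2492 shift=14
  byte[4]=0xCB cont=1 payload=0x4B=75: acc |= 75<<14 -> acc=1231292 shift=21
  byte[5]=0x32 cont=0 payload=0x32=50: acc |= 50<<21 -> acc=106088892 shift=28 [end]
Varint 2: bytes[2:6] = BC 93 CB 32 -> value 106088892 (4 byte(s))
  byte[6]=0xFC cont=1 payload=0x7C=124: acc |= 124<<0 -> acc=124 shift=7
  byte[7]=0x21 cont=0 payload=0x21=33: acc |= 33<<7 -> acc=4348 shift=14 [end]
Varint 3: bytes[6:8] = FC 21 -> value 4348 (2 byte(s))
  byte[8]=0xBC cont=1 payload=0x3C=60: acc |= 60<<0 -> acc=60 shift=7
  byte[9]=0x4A cont=0 payload=0x4A=74: acc |= 74<<7 -> acc=9532 shift=14 [end]
Varint 4: bytes[8:10] = BC 4A -> value 9532 (2 byte(s))
  byte[10]=0x8C cont=1 payload=0x0C=12: acc |= 12<<0 -> acc=12 shift=7
  byte[11]=0x5C cont=0 payload=0x5C=92: acc |= 92<<7 -> acc=11788 shift=14 [end]
Varint 5: bytes[10:12] = 8C 5C -> value 11788 (2 byte(s))
  byte[12]=0xC1 cont=1 payload=0x41=65: acc |= 65<<0 -> acc=65 shift=7
  byte[13]=0x81 cont=1 payload=0x01=1: acc |= 1<<7 -> acc=193 shift=14
  byte[14]=0xD8 cont=1 payload=0x58=88: acc |= 88<<14 -> acc=1441985 shift=21
  byte[15]=0x72 cont=0 payload=0x72=114: acc |= 114<<21 -> acc=240517313 shift=28 [end]
Varint 6: bytes[12:16] = C1 81 D8 72 -> value 240517313 (4 byte(s))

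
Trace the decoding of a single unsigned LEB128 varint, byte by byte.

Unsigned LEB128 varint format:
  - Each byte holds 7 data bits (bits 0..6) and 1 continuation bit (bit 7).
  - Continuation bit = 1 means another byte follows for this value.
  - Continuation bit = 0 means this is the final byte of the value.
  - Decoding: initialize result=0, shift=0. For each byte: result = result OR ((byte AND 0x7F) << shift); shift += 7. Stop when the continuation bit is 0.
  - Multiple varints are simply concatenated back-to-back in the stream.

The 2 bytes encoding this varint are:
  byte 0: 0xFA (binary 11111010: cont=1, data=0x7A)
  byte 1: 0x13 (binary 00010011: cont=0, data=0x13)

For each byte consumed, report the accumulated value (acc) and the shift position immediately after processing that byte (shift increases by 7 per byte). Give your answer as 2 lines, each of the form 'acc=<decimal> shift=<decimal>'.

Answer: acc=122 shift=7
acc=2554 shift=14

Derivation:
byte 0=0xFA: payload=0x7A=122, contrib = 122<<0 = 122; acc -> 122, shift -> 7
byte 1=0x13: payload=0x13=19, contrib = 19<<7 = 2432; acc -> 2554, shift -> 14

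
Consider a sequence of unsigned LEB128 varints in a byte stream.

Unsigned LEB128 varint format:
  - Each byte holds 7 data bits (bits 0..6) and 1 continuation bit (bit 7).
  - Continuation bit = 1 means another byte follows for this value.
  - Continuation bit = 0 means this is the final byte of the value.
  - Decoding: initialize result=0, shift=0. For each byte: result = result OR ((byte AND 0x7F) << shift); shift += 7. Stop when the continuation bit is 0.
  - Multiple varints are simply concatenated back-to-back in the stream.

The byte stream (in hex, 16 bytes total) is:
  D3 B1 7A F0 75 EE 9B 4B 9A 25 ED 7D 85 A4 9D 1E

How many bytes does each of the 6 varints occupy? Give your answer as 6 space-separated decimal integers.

  byte[0]=0xD3 cont=1 payload=0x53=83: acc |= 83<<0 -> acc=83 shift=7
  byte[1]=0xB1 cont=1 payload=0x31=49: acc |= 49<<7 -> acc=6355 shift=14
  byte[2]=0x7A cont=0 payload=0x7A=122: acc |= 122<<14 -> acc=2005203 shift=21 [end]
Varint 1: bytes[0:3] = D3 B1 7A -> value 2005203 (3 byte(s))
  byte[3]=0xF0 cont=1 payload=0x70=112: acc |= 112<<0 -> acc=112 shift=7
  byte[4]=0x75 cont=0 payload=0x75=117: acc |= 117<<7 -> acc=15088 shift=14 [end]
Varint 2: bytes[3:5] = F0 75 -> value 15088 (2 byte(s))
  byte[5]=0xEE cont=1 payload=0x6E=110: acc |= 110<<0 -> acc=110 shift=7
  byte[6]=0x9B cont=1 payload=0x1B=27: acc |= 27<<7 -> acc=3566 shift=14
  byte[7]=0x4B cont=0 payload=0x4B=75: acc |= 75<<14 -> acc=1232366 shift=21 [end]
Varint 3: bytes[5:8] = EE 9B 4B -> value 1232366 (3 byte(s))
  byte[8]=0x9A cont=1 payload=0x1A=26: acc |= 26<<0 -> acc=26 shift=7
  byte[9]=0x25 cont=0 payload=0x25=37: acc |= 37<<7 -> acc=4762 shift=14 [end]
Varint 4: bytes[8:10] = 9A 25 -> value 4762 (2 byte(s))
  byte[10]=0xED cont=1 payload=0x6D=109: acc |= 109<<0 -> acc=109 shift=7
  byte[11]=0x7D cont=0 payload=0x7D=125: acc |= 125<<7 -> acc=16109 shift=14 [end]
Varint 5: bytes[10:12] = ED 7D -> value 16109 (2 byte(s))
  byte[12]=0x85 cont=1 payload=0x05=5: acc |= 5<<0 -> acc=5 shift=7
  byte[13]=0xA4 cont=1 payload=0x24=36: acc |= 36<<7 -> acc=4613 shift=14
  byte[14]=0x9D cont=1 payload=0x1D=29: acc |= 29<<14 -> acc=479749 shift=21
  byte[15]=0x1E cont=0 payload=0x1E=30: acc |= 30<<21 -> acc=63394309 shift=28 [end]
Varint 6: bytes[12:16] = 85 A4 9D 1E -> value 63394309 (4 byte(s))

Answer: 3 2 3 2 2 4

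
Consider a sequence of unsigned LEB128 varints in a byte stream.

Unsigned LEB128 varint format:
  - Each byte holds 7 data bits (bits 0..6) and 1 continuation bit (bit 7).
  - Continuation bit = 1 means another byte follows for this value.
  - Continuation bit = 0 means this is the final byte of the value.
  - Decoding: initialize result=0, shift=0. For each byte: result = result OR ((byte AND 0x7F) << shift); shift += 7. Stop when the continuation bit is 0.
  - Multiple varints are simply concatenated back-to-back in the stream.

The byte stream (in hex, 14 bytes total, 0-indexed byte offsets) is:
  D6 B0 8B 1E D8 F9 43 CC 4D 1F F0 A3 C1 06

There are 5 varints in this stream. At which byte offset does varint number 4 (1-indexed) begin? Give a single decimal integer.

  byte[0]=0xD6 cont=1 payload=0x56=86: acc |= 86<<0 -> acc=86 shift=7
  byte[1]=0xB0 cont=1 payload=0x30=48: acc |= 48<<7 -> acc=6230 shift=14
  byte[2]=0x8B cont=1 payload=0x0B=11: acc |= 11<<14 -> acc=186454 shift=21
  byte[3]=0x1E cont=0 payload=0x1E=30: acc |= 30<<21 -> acc=63101014 shift=28 [end]
Varint 1: bytes[0:4] = D6 B0 8B 1E -> value 63101014 (4 byte(s))
  byte[4]=0xD8 cont=1 payload=0x58=88: acc |= 88<<0 -> acc=88 shift=7
  byte[5]=0xF9 cont=1 payload=0x79=121: acc |= 121<<7 -> acc=15576 shift=14
  byte[6]=0x43 cont=0 payload=0x43=67: acc |= 67<<14 -> acc=1113304 shift=21 [end]
Varint 2: bytes[4:7] = D8 F9 43 -> value 1113304 (3 byte(s))
  byte[7]=0xCC cont=1 payload=0x4C=76: acc |= 76<<0 -> acc=76 shift=7
  byte[8]=0x4D cont=0 payload=0x4D=77: acc |= 77<<7 -> acc=9932 shift=14 [end]
Varint 3: bytes[7:9] = CC 4D -> value 9932 (2 byte(s))
  byte[9]=0x1F cont=0 payload=0x1F=31: acc |= 31<<0 -> acc=31 shift=7 [end]
Varint 4: bytes[9:10] = 1F -> value 31 (1 byte(s))
  byte[10]=0xF0 cont=1 payload=0x70=112: acc |= 112<<0 -> acc=112 shift=7
  byte[11]=0xA3 cont=1 payload=0x23=35: acc |= 35<<7 -> acc=4592 shift=14
  byte[12]=0xC1 cont=1 payload=0x41=65: acc |= 65<<14 -> acc=1069552 shift=21
  byte[13]=0x06 cont=0 payload=0x06=6: acc |= 6<<21 -> acc=13652464 shift=28 [end]
Varint 5: bytes[10:14] = F0 A3 C1 06 -> value 13652464 (4 byte(s))

Answer: 9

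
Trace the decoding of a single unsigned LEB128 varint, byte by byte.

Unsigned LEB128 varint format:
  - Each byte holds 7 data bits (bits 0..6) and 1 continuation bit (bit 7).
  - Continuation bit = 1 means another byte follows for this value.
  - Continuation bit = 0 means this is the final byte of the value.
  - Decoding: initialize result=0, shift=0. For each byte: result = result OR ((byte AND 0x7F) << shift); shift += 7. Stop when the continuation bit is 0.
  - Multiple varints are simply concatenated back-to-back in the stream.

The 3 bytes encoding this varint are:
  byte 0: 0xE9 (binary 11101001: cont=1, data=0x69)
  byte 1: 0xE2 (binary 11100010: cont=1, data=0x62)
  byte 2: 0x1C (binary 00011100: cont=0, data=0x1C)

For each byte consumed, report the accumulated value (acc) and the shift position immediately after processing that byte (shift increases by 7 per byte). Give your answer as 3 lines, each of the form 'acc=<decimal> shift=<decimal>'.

Answer: acc=105 shift=7
acc=12649 shift=14
acc=471401 shift=21

Derivation:
byte 0=0xE9: payload=0x69=105, contrib = 105<<0 = 105; acc -> 105, shift -> 7
byte 1=0xE2: payload=0x62=98, contrib = 98<<7 = 12544; acc -> 12649, shift -> 14
byte 2=0x1C: payload=0x1C=28, contrib = 28<<14 = 458752; acc -> 471401, shift -> 21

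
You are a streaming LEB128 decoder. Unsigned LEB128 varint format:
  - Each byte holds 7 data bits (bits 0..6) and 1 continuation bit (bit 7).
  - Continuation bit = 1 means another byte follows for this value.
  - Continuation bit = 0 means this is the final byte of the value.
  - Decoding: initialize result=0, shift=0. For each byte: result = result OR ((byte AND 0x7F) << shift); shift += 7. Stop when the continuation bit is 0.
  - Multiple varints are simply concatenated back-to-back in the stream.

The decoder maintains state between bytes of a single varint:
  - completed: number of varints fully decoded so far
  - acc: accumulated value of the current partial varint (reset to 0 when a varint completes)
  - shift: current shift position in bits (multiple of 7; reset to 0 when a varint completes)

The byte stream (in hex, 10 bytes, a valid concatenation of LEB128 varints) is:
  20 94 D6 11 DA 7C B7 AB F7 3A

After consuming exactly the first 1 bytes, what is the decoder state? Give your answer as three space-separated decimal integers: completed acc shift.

Answer: 1 0 0

Derivation:
byte[0]=0x20 cont=0 payload=0x20: varint #1 complete (value=32); reset -> completed=1 acc=0 shift=0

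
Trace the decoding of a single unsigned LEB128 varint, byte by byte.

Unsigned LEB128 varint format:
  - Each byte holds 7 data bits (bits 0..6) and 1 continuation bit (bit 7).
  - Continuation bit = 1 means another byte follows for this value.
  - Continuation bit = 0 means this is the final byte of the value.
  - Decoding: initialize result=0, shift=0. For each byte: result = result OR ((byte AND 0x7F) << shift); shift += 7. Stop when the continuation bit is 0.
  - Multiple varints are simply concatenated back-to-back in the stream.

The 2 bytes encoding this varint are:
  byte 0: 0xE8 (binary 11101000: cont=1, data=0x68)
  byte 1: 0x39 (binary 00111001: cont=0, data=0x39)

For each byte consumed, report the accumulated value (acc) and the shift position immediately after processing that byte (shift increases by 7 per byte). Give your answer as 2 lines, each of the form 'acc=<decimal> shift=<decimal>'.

byte 0=0xE8: payload=0x68=104, contrib = 104<<0 = 104; acc -> 104, shift -> 7
byte 1=0x39: payload=0x39=57, contrib = 57<<7 = 7296; acc -> 7400, shift -> 14

Answer: acc=104 shift=7
acc=7400 shift=14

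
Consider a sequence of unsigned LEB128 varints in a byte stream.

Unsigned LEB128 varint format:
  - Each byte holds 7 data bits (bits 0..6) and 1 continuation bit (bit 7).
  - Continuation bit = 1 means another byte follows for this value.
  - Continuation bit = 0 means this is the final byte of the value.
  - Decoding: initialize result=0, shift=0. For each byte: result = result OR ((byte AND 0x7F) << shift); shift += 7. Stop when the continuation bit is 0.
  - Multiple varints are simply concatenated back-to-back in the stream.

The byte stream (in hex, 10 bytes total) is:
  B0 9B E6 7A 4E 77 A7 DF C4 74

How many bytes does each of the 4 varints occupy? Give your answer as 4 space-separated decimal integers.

  byte[0]=0xB0 cont=1 payload=0x30=48: acc |= 48<<0 -> acc=48 shift=7
  byte[1]=0x9B cont=1 payload=0x1B=27: acc |= 27<<7 -> acc=3504 shift=14
  byte[2]=0xE6 cont=1 payload=0x66=102: acc |= 102<<14 -> acc=1674672 shift=21
  byte[3]=0x7A cont=0 payload=0x7A=122: acc |= 122<<21 -> acc=257527216 shift=28 [end]
Varint 1: bytes[0:4] = B0 9B E6 7A -> value 257527216 (4 byte(s))
  byte[4]=0x4E cont=0 payload=0x4E=78: acc |= 78<<0 -> acc=78 shift=7 [end]
Varint 2: bytes[4:5] = 4E -> value 78 (1 byte(s))
  byte[5]=0x77 cont=0 payload=0x77=119: acc |= 119<<0 -> acc=119 shift=7 [end]
Varint 3: bytes[5:6] = 77 -> value 119 (1 byte(s))
  byte[6]=0xA7 cont=1 payload=0x27=39: acc |= 39<<0 -> acc=39 shift=7
  byte[7]=0xDF cont=1 payload=0x5F=95: acc |= 95<<7 -> acc=12199 shift=14
  byte[8]=0xC4 cont=1 payload=0x44=68: acc |= 68<<14 -> acc=1126311 shift=21
  byte[9]=0x74 cont=0 payload=0x74=116: acc |= 116<<21 -> acc=244395943 shift=28 [end]
Varint 4: bytes[6:10] = A7 DF C4 74 -> value 244395943 (4 byte(s))

Answer: 4 1 1 4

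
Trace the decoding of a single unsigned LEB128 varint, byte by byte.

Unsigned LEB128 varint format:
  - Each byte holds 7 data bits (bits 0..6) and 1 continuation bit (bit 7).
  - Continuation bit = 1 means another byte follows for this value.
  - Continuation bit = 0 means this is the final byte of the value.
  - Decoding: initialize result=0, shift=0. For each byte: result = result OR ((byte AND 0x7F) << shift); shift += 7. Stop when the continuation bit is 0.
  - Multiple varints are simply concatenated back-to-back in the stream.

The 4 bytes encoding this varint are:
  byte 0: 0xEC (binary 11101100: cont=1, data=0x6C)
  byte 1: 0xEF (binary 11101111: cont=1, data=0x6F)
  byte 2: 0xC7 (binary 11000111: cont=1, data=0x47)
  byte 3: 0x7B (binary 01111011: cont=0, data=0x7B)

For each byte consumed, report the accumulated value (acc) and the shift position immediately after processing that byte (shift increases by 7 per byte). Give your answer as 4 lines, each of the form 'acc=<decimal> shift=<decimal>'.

Answer: acc=108 shift=7
acc=14316 shift=14
acc=1177580 shift=21
acc=259127276 shift=28

Derivation:
byte 0=0xEC: payload=0x6C=108, contrib = 108<<0 = 108; acc -> 108, shift -> 7
byte 1=0xEF: payload=0x6F=111, contrib = 111<<7 = 14208; acc -> 14316, shift -> 14
byte 2=0xC7: payload=0x47=71, contrib = 71<<14 = 1163264; acc -> 1177580, shift -> 21
byte 3=0x7B: payload=0x7B=123, contrib = 123<<21 = 257949696; acc -> 259127276, shift -> 28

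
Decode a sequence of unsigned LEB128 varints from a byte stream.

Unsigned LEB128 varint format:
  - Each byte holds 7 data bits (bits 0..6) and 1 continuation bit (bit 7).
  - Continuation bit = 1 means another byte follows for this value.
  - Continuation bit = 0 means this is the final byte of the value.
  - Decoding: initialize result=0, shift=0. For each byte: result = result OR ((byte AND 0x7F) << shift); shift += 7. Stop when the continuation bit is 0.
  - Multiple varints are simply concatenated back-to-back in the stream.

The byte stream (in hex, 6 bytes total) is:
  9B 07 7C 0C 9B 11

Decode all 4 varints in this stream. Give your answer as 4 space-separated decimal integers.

  byte[0]=0x9B cont=1 payload=0x1B=27: acc |= 27<<0 -> acc=27 shift=7
  byte[1]=0x07 cont=0 payload=0x07=7: acc |= 7<<7 -> acc=923 shift=14 [end]
Varint 1: bytes[0:2] = 9B 07 -> value 923 (2 byte(s))
  byte[2]=0x7C cont=0 payload=0x7C=124: acc |= 124<<0 -> acc=124 shift=7 [end]
Varint 2: bytes[2:3] = 7C -> value 124 (1 byte(s))
  byte[3]=0x0C cont=0 payload=0x0C=12: acc |= 12<<0 -> acc=12 shift=7 [end]
Varint 3: bytes[3:4] = 0C -> value 12 (1 byte(s))
  byte[4]=0x9B cont=1 payload=0x1B=27: acc |= 27<<0 -> acc=27 shift=7
  byte[5]=0x11 cont=0 payload=0x11=17: acc |= 17<<7 -> acc=2203 shift=14 [end]
Varint 4: bytes[4:6] = 9B 11 -> value 2203 (2 byte(s))

Answer: 923 124 12 2203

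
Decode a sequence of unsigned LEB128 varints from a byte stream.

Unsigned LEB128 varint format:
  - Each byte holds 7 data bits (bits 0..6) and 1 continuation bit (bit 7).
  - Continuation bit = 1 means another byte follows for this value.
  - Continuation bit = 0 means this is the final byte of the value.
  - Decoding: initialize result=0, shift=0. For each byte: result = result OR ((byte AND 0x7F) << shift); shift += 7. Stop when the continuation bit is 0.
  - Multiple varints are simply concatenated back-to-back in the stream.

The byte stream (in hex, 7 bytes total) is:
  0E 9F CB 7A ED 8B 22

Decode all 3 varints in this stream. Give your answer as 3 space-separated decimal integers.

  byte[0]=0x0E cont=0 payload=0x0E=14: acc |= 14<<0 -> acc=14 shift=7 [end]
Varint 1: bytes[0:1] = 0E -> value 14 (1 byte(s))
  byte[1]=0x9F cont=1 payload=0x1F=31: acc |= 31<<0 -> acc=31 shift=7
  byte[2]=0xCB cont=1 payload=0x4B=75: acc |= 75<<7 -> acc=9631 shift=14
  byte[3]=0x7A cont=0 payload=0x7A=122: acc |= 122<<14 -> acc=2008479 shift=21 [end]
Varint 2: bytes[1:4] = 9F CB 7A -> value 2008479 (3 byte(s))
  byte[4]=0xED cont=1 payload=0x6D=109: acc |= 109<<0 -> acc=109 shift=7
  byte[5]=0x8B cont=1 payload=0x0B=11: acc |= 11<<7 -> acc=1517 shift=14
  byte[6]=0x22 cont=0 payload=0x22=34: acc |= 34<<14 -> acc=558573 shift=21 [end]
Varint 3: bytes[4:7] = ED 8B 22 -> value 558573 (3 byte(s))

Answer: 14 2008479 558573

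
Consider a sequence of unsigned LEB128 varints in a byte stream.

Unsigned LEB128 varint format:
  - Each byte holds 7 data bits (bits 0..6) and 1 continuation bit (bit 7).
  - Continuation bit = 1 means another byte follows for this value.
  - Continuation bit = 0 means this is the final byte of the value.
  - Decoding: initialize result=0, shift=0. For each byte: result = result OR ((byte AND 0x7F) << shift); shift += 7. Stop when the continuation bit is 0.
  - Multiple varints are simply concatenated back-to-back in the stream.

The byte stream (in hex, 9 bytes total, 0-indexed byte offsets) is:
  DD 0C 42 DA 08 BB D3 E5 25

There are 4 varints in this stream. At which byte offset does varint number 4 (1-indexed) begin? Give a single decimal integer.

  byte[0]=0xDD cont=1 payload=0x5D=93: acc |= 93<<0 -> acc=93 shift=7
  byte[1]=0x0C cont=0 payload=0x0C=12: acc |= 12<<7 -> acc=1629 shift=14 [end]
Varint 1: bytes[0:2] = DD 0C -> value 1629 (2 byte(s))
  byte[2]=0x42 cont=0 payload=0x42=66: acc |= 66<<0 -> acc=66 shift=7 [end]
Varint 2: bytes[2:3] = 42 -> value 66 (1 byte(s))
  byte[3]=0xDA cont=1 payload=0x5A=90: acc |= 90<<0 -> acc=90 shift=7
  byte[4]=0x08 cont=0 payload=0x08=8: acc |= 8<<7 -> acc=1114 shift=14 [end]
Varint 3: bytes[3:5] = DA 08 -> value 1114 (2 byte(s))
  byte[5]=0xBB cont=1 payload=0x3B=59: acc |= 59<<0 -> acc=59 shift=7
  byte[6]=0xD3 cont=1 payload=0x53=83: acc |= 83<<7 -> acc=10683 shift=14
  byte[7]=0xE5 cont=1 payload=0x65=101: acc |= 101<<14 -> acc=1665467 shift=21
  byte[8]=0x25 cont=0 payload=0x25=37: acc |= 37<<21 -> acc=79260091 shift=28 [end]
Varint 4: bytes[5:9] = BB D3 E5 25 -> value 79260091 (4 byte(s))

Answer: 5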